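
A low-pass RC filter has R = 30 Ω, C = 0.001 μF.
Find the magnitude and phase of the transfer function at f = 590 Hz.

Step 1 — Angular frequency: ω = 2π·590 = 3707 rad/s.
Step 2 — Transfer function: H(jω) = 1/(1 + jωRC).
Step 3 — Denominator: 1 + jωRC = 1 + j·3707·30·1e-09 = 1 + j0.0001112.
Step 4 — H = 1 - j0.0001112.
Step 5 — Magnitude: |H| = 1 (-0.0 dB); phase: φ = -0.0°.

|H| = 1 (-0.0 dB), φ = -0.0°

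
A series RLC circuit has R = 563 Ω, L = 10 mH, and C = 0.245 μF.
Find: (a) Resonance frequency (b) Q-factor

Step 1 — Resonance condition Im(Z)=0 gives ω₀ = 1/√(LC).
Step 2 — ω₀ = 1/√(0.01·2.45e-07) = 2.02e+04 rad/s.
Step 3 — f₀ = ω₀/(2π) = 3215 Hz.
Step 4 — Series Q: Q = ω₀L/R = 2.02e+04·0.01/563 = 0.3588.

(a) f₀ = 3215 Hz  (b) Q = 0.3588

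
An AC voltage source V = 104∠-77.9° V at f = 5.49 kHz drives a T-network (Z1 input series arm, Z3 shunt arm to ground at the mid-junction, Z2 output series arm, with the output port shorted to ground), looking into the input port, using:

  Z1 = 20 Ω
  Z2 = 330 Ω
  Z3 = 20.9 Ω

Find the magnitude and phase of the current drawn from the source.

Step 1 — Angular frequency: ω = 2π·f = 2π·5490 = 3.449e+04 rad/s.
Step 2 — Component impedances:
  Z1: Z = R = 20 Ω
  Z2: Z = R = 330 Ω
  Z3: Z = R = 20.9 Ω
Step 3 — With the output port shorted to ground, the output series arm Z2 runs from the junction to ground; the shunt arm Z3 also runs from the junction to ground. They appear in parallel: Z3 || Z2 = 19.66 Ω.
Step 4 — Series with input arm Z1: Z_in = Z1 + (Z3 || Z2) = 39.66 Ω = 39.66∠0.0° Ω.
Step 5 — Source phasor: V = 104∠-77.9° V = 21.8 - j101.7 V.
Step 6 — Ohm's law: I = V / Z_total = (21.8 - j101.7) / (39.66) = 0.5497 - j2.564 A.
Step 7 — Convert to polar: |I| = 2.623 A, ∠I = -77.9°.

I = 2.623∠-77.9° A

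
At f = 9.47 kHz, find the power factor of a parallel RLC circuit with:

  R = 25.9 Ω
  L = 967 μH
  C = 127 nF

Step 1 — Angular frequency: ω = 2π·f = 2π·9470 = 5.95e+04 rad/s.
Step 2 — Component impedances:
  R: Z = R = 25.9 Ω
  L: Z = jωL = j·5.95e+04·0.000967 = 0 + j57.54 Ω
  C: Z = 1/(jωC) = -j/(ω·C) = 0 - j132.3 Ω
Step 3 — Parallel combination: 1/Z_total = 1/R + 1/L + 1/C; Z_total = 24.33 + j6.189 Ω = 25.1∠14.3° Ω.
Step 4 — Power factor: PF = cos(φ) = Re(Z)/|Z| = 24.325/25.1 = 0.9691.
Step 5 — Type: Im(Z) = 6.189 ⇒ lagging (phase φ = 14.3°).

PF = 0.9691 (lagging, φ = 14.3°)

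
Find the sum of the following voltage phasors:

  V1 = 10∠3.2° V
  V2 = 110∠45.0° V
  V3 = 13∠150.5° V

Step 1 — Convert each phasor to rectangular form:
  V1 = 10·(cos(3.2°) + j·sin(3.2°)) = 9.984 + j0.5582 V
  V2 = 110·(cos(45.0°) + j·sin(45.0°)) = 77.78 + j77.78 V
  V3 = 13·(cos(150.5°) + j·sin(150.5°)) = -11.31 + j6.402 V
Step 2 — Sum components: V_total = 76.45 + j84.74 V.
Step 3 — Convert to polar: |V_total| = 114.1 V, ∠V_total = 47.9°.

V_total = 114.1∠47.9° V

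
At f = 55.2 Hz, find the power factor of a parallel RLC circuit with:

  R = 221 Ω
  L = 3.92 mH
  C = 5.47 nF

Step 1 — Angular frequency: ω = 2π·f = 2π·55.2 = 346.8 rad/s.
Step 2 — Component impedances:
  R: Z = R = 221 Ω
  L: Z = jωL = j·346.8·0.00392 = 0 + j1.36 Ω
  C: Z = 1/(jωC) = -j/(ω·C) = 0 - j5.271e+05 Ω
Step 3 — Parallel combination: 1/Z_total = 1/R + 1/L + 1/C; Z_total = 0.008364 + j1.36 Ω = 1.36∠89.6° Ω.
Step 4 — Power factor: PF = cos(φ) = Re(Z)/|Z| = 0.0083638/1.3596 = 0.006152.
Step 5 — Type: Im(Z) = 1.36 ⇒ lagging (phase φ = 89.6°).

PF = 0.006152 (lagging, φ = 89.6°)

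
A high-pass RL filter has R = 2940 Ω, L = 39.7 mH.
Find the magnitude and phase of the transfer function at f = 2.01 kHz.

Step 1 — Angular frequency: ω = 2π·2010 = 1.263e+04 rad/s.
Step 2 — Transfer function: H(jω) = jωL/(R + jωL).
Step 3 — Numerator jωL = j·501.4; denominator R + jωL = 2940 + j501.4.
Step 4 — H = 0.02826 + j0.1657.
Step 5 — Magnitude: |H| = 0.1681 (-15.5 dB); phase: φ = 80.3°.

|H| = 0.1681 (-15.5 dB), φ = 80.3°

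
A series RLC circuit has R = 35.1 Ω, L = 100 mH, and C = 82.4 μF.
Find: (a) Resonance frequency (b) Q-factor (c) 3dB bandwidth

Step 1 — Resonance condition Im(Z)=0 gives ω₀ = 1/√(LC).
Step 2 — ω₀ = 1/√(0.1·8.24e-05) = 348.4 rad/s.
Step 3 — f₀ = ω₀/(2π) = 55.44 Hz.
Step 4 — Series Q: Q = ω₀L/R = 348.4·0.1/35.1 = 0.9925.
Step 5 — 3dB bandwidth: Δω = ω₀/Q = 351 rad/s; BW = Δω/(2π) = 55.86 Hz.

(a) f₀ = 55.44 Hz  (b) Q = 0.9925  (c) BW = 55.86 Hz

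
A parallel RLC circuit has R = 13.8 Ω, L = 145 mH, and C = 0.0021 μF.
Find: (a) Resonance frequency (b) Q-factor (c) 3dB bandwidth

Step 1 — Resonance: ω₀ = 1/√(LC) = 1/√(0.145·2.1e-09) = 5.731e+04 rad/s.
Step 2 — f₀ = ω₀/(2π) = 9121 Hz.
Step 3 — Parallel Q: Q = R/(ω₀L) = 13.8/(5.731e+04·0.145) = 0.001661.
Step 4 — Bandwidth: Δω = ω₀/Q = 3.451e+07 rad/s; BW = Δω/(2π) = 5.492e+06 Hz.

(a) f₀ = 9121 Hz  (b) Q = 0.001661  (c) BW = 5.492e+06 Hz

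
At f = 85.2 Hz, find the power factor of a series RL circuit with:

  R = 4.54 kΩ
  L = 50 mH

Step 1 — Angular frequency: ω = 2π·f = 2π·85.2 = 535.3 rad/s.
Step 2 — Component impedances:
  R: Z = R = 4540 Ω
  L: Z = jωL = j·535.3·0.05 = 0 + j26.77 Ω
Step 3 — Series combination: Z_total = R + L = 4540 + j26.77 Ω = 4540∠0.3° Ω.
Step 4 — Power factor: PF = cos(φ) = Re(Z)/|Z| = 4540/4540 = 1.
Step 5 — Type: Im(Z) = 26.77 ⇒ lagging (phase φ = 0.3°).

PF = 1 (lagging, φ = 0.3°)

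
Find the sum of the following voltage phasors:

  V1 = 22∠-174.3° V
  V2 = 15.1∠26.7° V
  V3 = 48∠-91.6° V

Step 1 — Convert each phasor to rectangular form:
  V1 = 22·(cos(-174.3°) + j·sin(-174.3°)) = -21.89 - j2.185 V
  V2 = 15.1·(cos(26.7°) + j·sin(26.7°)) = 13.49 + j6.785 V
  V3 = 48·(cos(-91.6°) + j·sin(-91.6°)) = -1.34 - j47.98 V
Step 2 — Sum components: V_total = -9.742 - j43.38 V.
Step 3 — Convert to polar: |V_total| = 44.46 V, ∠V_total = -102.7°.

V_total = 44.46∠-102.7° V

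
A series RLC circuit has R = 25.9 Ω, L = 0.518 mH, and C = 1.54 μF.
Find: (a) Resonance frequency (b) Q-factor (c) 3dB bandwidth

Step 1 — Resonance condition Im(Z)=0 gives ω₀ = 1/√(LC).
Step 2 — ω₀ = 1/√(0.000518·1.54e-06) = 3.541e+04 rad/s.
Step 3 — f₀ = ω₀/(2π) = 5635 Hz.
Step 4 — Series Q: Q = ω₀L/R = 3.541e+04·0.000518/25.9 = 0.7081.
Step 5 — 3dB bandwidth: Δω = ω₀/Q = 5e+04 rad/s; BW = Δω/(2π) = 7958 Hz.

(a) f₀ = 5635 Hz  (b) Q = 0.7081  (c) BW = 7958 Hz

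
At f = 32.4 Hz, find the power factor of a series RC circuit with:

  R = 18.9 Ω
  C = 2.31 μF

Step 1 — Angular frequency: ω = 2π·f = 2π·32.4 = 203.6 rad/s.
Step 2 — Component impedances:
  R: Z = R = 18.9 Ω
  C: Z = 1/(jωC) = -j/(ω·C) = 0 - j2126 Ω
Step 3 — Series combination: Z_total = R + C = 18.9 - j2126 Ω = 2127∠-89.5° Ω.
Step 4 — Power factor: PF = cos(φ) = Re(Z)/|Z| = 18.9/2126.57 = 0.008888.
Step 5 — Type: Im(Z) = -2126 ⇒ leading (phase φ = -89.5°).

PF = 0.008888 (leading, φ = -89.5°)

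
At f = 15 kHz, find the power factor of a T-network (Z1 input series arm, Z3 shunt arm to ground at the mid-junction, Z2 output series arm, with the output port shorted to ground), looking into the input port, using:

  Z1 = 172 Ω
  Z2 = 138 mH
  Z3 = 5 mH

Step 1 — Angular frequency: ω = 2π·f = 2π·1.5e+04 = 9.425e+04 rad/s.
Step 2 — Component impedances:
  Z1: Z = R = 172 Ω
  Z2: Z = jωL = j·9.425e+04·0.138 = 0 + j1.301e+04 Ω
  Z3: Z = jωL = j·9.425e+04·0.005 = 0 + j471.2 Ω
Step 3 — With the output port shorted to ground, the output series arm Z2 runs from the junction to ground; the shunt arm Z3 also runs from the junction to ground. They appear in parallel: Z3 || Z2 = 0 + j454.8 Ω.
Step 4 — Series with input arm Z1: Z_in = Z1 + (Z3 || Z2) = 172 + j454.8 Ω = 486.2∠69.3° Ω.
Step 5 — Power factor: PF = cos(φ) = Re(Z)/|Z| = 172/486.2 = 0.3538.
Step 6 — Type: Im(Z) = 454.8 ⇒ lagging (phase φ = 69.3°).

PF = 0.3538 (lagging, φ = 69.3°)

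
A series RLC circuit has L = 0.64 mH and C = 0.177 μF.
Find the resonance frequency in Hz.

Step 1 — Resonance condition Im(Z)=0 gives ω₀ = 1/√(LC).
Step 2 — ω₀ = 1/√(0.00064·1.77e-07) = 9.396e+04 rad/s.
Step 3 — f₀ = ω₀/(2π) = 1.495e+04 Hz.

f₀ = 1.495e+04 Hz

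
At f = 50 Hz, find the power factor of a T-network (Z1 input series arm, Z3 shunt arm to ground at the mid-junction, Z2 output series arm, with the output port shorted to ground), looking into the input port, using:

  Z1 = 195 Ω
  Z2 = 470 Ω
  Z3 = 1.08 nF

Step 1 — Angular frequency: ω = 2π·f = 2π·50 = 314.2 rad/s.
Step 2 — Component impedances:
  Z1: Z = R = 195 Ω
  Z2: Z = R = 470 Ω
  Z3: Z = 1/(jωC) = -j/(ω·C) = 0 - j2.947e+06 Ω
Step 3 — With the output port shorted to ground, the output series arm Z2 runs from the junction to ground; the shunt arm Z3 also runs from the junction to ground. They appear in parallel: Z3 || Z2 = 470 - j0.07495 Ω.
Step 4 — Series with input arm Z1: Z_in = Z1 + (Z3 || Z2) = 665 - j0.07495 Ω = 665∠-0.0° Ω.
Step 5 — Power factor: PF = cos(φ) = Re(Z)/|Z| = 665/665 = 1.
Step 6 — Type: Im(Z) = -0.07495 ⇒ leading (phase φ = -0.0°).

PF = 1 (leading, φ = -0.0°)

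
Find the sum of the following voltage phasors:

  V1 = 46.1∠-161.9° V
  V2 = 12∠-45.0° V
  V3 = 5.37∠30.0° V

Step 1 — Convert each phasor to rectangular form:
  V1 = 46.1·(cos(-161.9°) + j·sin(-161.9°)) = -43.82 - j14.32 V
  V2 = 12·(cos(-45.0°) + j·sin(-45.0°)) = 8.485 - j8.485 V
  V3 = 5.37·(cos(30.0°) + j·sin(30.0°)) = 4.651 + j2.685 V
Step 2 — Sum components: V_total = -30.68 - j20.12 V.
Step 3 — Convert to polar: |V_total| = 36.69 V, ∠V_total = -146.7°.

V_total = 36.69∠-146.7° V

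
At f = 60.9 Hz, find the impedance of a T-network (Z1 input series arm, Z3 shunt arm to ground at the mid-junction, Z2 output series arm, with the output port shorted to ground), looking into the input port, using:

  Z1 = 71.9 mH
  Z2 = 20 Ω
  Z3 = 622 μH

Step 1 — Angular frequency: ω = 2π·f = 2π·60.9 = 382.6 rad/s.
Step 2 — Component impedances:
  Z1: Z = jωL = j·382.6·0.0719 = 0 + j27.51 Ω
  Z2: Z = R = 20 Ω
  Z3: Z = jωL = j·382.6·0.000622 = 0 + j0.238 Ω
Step 3 — With the output port shorted to ground, the output series arm Z2 runs from the junction to ground; the shunt arm Z3 also runs from the junction to ground. They appear in parallel: Z3 || Z2 = 0.002832 + j0.238 Ω.
Step 4 — Series with input arm Z1: Z_in = Z1 + (Z3 || Z2) = 0.002832 + j27.75 Ω = 27.75∠90.0° Ω.

Z = 0.002832 + j27.75 Ω = 27.75∠90.0° Ω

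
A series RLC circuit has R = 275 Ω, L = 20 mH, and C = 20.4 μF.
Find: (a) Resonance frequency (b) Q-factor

Step 1 — Resonance condition Im(Z)=0 gives ω₀ = 1/√(LC).
Step 2 — ω₀ = 1/√(0.02·2.04e-05) = 1566 rad/s.
Step 3 — f₀ = ω₀/(2π) = 249.2 Hz.
Step 4 — Series Q: Q = ω₀L/R = 1566·0.02/275 = 0.1139.

(a) f₀ = 249.2 Hz  (b) Q = 0.1139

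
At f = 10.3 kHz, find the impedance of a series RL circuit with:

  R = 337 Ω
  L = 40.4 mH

Step 1 — Angular frequency: ω = 2π·f = 2π·1.03e+04 = 6.472e+04 rad/s.
Step 2 — Component impedances:
  R: Z = R = 337 Ω
  L: Z = jωL = j·6.472e+04·0.0404 = 0 + j2615 Ω
Step 3 — Series combination: Z_total = R + L = 337 + j2615 Ω = 2636∠82.7° Ω.

Z = 337 + j2615 Ω = 2636∠82.7° Ω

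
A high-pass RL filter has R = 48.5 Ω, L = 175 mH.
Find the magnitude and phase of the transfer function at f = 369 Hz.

Step 1 — Angular frequency: ω = 2π·369 = 2318 rad/s.
Step 2 — Transfer function: H(jω) = jωL/(R + jωL).
Step 3 — Numerator jωL = j·405.7; denominator R + jωL = 48.5 + j405.7.
Step 4 — H = 0.9859 + j0.1179.
Step 5 — Magnitude: |H| = 0.9929 (-0.1 dB); phase: φ = 6.8°.

|H| = 0.9929 (-0.1 dB), φ = 6.8°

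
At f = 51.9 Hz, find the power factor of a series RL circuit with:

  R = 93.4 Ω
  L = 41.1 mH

Step 1 — Angular frequency: ω = 2π·f = 2π·51.9 = 326.1 rad/s.
Step 2 — Component impedances:
  R: Z = R = 93.4 Ω
  L: Z = jωL = j·326.1·0.0411 = 0 + j13.4 Ω
Step 3 — Series combination: Z_total = R + L = 93.4 + j13.4 Ω = 94.36∠8.2° Ω.
Step 4 — Power factor: PF = cos(φ) = Re(Z)/|Z| = 93.4/94.357 = 0.9899.
Step 5 — Type: Im(Z) = 13.4 ⇒ lagging (phase φ = 8.2°).

PF = 0.9899 (lagging, φ = 8.2°)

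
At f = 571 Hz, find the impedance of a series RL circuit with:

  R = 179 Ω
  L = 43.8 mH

Step 1 — Angular frequency: ω = 2π·f = 2π·571 = 3588 rad/s.
Step 2 — Component impedances:
  R: Z = R = 179 Ω
  L: Z = jωL = j·3588·0.0438 = 0 + j157.1 Ω
Step 3 — Series combination: Z_total = R + L = 179 + j157.1 Ω = 238.2∠41.3° Ω.

Z = 179 + j157.1 Ω = 238.2∠41.3° Ω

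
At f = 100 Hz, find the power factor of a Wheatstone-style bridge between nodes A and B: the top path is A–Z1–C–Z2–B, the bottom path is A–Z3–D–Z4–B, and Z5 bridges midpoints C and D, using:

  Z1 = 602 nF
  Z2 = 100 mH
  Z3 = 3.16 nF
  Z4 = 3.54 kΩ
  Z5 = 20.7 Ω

Step 1 — Angular frequency: ω = 2π·f = 2π·100 = 628.3 rad/s.
Step 2 — Component impedances:
  Z1: Z = 1/(jωC) = -j/(ω·C) = 0 - j2644 Ω
  Z2: Z = jωL = j·628.3·0.1 = 0 + j62.83 Ω
  Z3: Z = 1/(jωC) = -j/(ω·C) = 0 - j5.037e+05 Ω
  Z4: Z = R = 3540 Ω
  Z5: Z = R = 20.7 Ω
Step 3 — Bridge requires nodal analysis (the Z5 bridge couples midpoints C and D, so the two paths cannot be reduced to a simple series/parallel combination). Setting node B to ground and injecting 1 A at node A, the 3-node admittance system at A, C, D solves to V_A = Z_AB = 1.109 - j2567 Ω = 2567∠-90.0° Ω.
Step 4 — Power factor: PF = cos(φ) = Re(Z)/|Z| = 1.1089/2567.2 = 0.0004319.
Step 5 — Type: Im(Z) = -2567 ⇒ leading (phase φ = -90.0°).

PF = 0.0004319 (leading, φ = -90.0°)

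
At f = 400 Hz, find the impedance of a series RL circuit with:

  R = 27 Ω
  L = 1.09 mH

Step 1 — Angular frequency: ω = 2π·f = 2π·400 = 2513 rad/s.
Step 2 — Component impedances:
  R: Z = R = 27 Ω
  L: Z = jωL = j·2513·0.00109 = 0 + j2.739 Ω
Step 3 — Series combination: Z_total = R + L = 27 + j2.739 Ω = 27.14∠5.8° Ω.

Z = 27 + j2.739 Ω = 27.14∠5.8° Ω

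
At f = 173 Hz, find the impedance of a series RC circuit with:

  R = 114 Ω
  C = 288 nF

Step 1 — Angular frequency: ω = 2π·f = 2π·173 = 1087 rad/s.
Step 2 — Component impedances:
  R: Z = R = 114 Ω
  C: Z = 1/(jωC) = -j/(ω·C) = 0 - j3194 Ω
Step 3 — Series combination: Z_total = R + C = 114 - j3194 Ω = 3196∠-88.0° Ω.

Z = 114 - j3194 Ω = 3196∠-88.0° Ω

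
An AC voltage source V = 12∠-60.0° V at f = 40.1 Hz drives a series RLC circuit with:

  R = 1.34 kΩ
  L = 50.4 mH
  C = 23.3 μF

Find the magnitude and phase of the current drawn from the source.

Step 1 — Angular frequency: ω = 2π·f = 2π·40.1 = 252 rad/s.
Step 2 — Component impedances:
  R: Z = R = 1340 Ω
  L: Z = jωL = j·252·0.0504 = 0 + j12.7 Ω
  C: Z = 1/(jωC) = -j/(ω·C) = 0 - j170.3 Ω
Step 3 — Series combination: Z_total = R + L + C = 1340 - j157.6 Ω = 1349∠-6.7° Ω.
Step 4 — Source phasor: V = 12∠-60.0° V = 6 - j10.39 V.
Step 5 — Ohm's law: I = V / Z_total = (6 - j10.39) / (1340 - j157.6) = 0.005316 - j0.00713 A.
Step 6 — Convert to polar: |I| = 0.008894 A, ∠I = -53.3°.

I = 0.008894∠-53.3° A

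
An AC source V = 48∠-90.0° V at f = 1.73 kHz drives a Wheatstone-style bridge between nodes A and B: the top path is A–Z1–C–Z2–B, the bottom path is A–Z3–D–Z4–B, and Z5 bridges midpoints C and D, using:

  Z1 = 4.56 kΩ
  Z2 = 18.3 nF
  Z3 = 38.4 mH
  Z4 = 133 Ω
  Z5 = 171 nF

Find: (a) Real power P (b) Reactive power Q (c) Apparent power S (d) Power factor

Step 1 — Angular frequency: ω = 2π·f = 2π·1730 = 1.087e+04 rad/s.
Step 2 — Component impedances:
  Z1: Z = R = 4560 Ω
  Z2: Z = 1/(jωC) = -j/(ω·C) = 0 - j5027 Ω
  Z3: Z = jωL = j·1.087e+04·0.0384 = 0 + j417.4 Ω
  Z4: Z = R = 133 Ω
  Z5: Z = 1/(jωC) = -j/(ω·C) = 0 - j538 Ω
Step 3 — Bridge requires nodal analysis (the Z5 bridge couples midpoints C and D, so the two paths cannot be reduced to a simple series/parallel combination). Setting node B to ground and injecting 1 A at node A, the 3-node admittance system at A, C, D solves to V_A = Z_AB = 171.1 + j412.5 Ω = 446.5∠67.5° Ω.
Step 4 — Source phasor: V = 48∠-90.0° V = 0 - j48 V.
Step 5 — Current: I = V / Z = -0.0993 - j0.04118 A = 0.1075∠-157.5° A.
Step 6 — Complex power: S = V·I* = 1.977 + j4.766 VA.
Step 7 — Real power: P = Re(S) = 1.977 W.
Step 8 — Reactive power: Q = Im(S) = 4.766 VAR.
Step 9 — Apparent power: |S| = 5.16 VA.
Step 10 — Power factor: PF = P/|S| = 0.3831 (lagging).

(a) P = 1.977 W  (b) Q = 4.766 VAR  (c) S = 5.16 VA  (d) PF = 0.3831 (lagging)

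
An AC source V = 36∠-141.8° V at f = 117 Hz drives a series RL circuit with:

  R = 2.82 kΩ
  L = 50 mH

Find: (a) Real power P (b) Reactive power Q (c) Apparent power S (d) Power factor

Step 1 — Angular frequency: ω = 2π·f = 2π·117 = 735.1 rad/s.
Step 2 — Component impedances:
  R: Z = R = 2820 Ω
  L: Z = jωL = j·735.1·0.05 = 0 + j36.76 Ω
Step 3 — Series combination: Z_total = R + L = 2820 + j36.76 Ω = 2820∠0.7° Ω.
Step 4 — Source phasor: V = 36∠-141.8° V = -28.29 - j22.26 V.
Step 5 — Current: I = V / Z = -0.01013 - j0.007762 A = 0.01276∠-142.5° A.
Step 6 — Complex power: S = V·I* = 0.4595 + j0.005989 VA.
Step 7 — Real power: P = Re(S) = 0.4595 W.
Step 8 — Reactive power: Q = Im(S) = 0.005989 VAR.
Step 9 — Apparent power: |S| = 0.4595 VA.
Step 10 — Power factor: PF = P/|S| = 0.9999 (lagging).

(a) P = 0.4595 W  (b) Q = 0.005989 VAR  (c) S = 0.4595 VA  (d) PF = 0.9999 (lagging)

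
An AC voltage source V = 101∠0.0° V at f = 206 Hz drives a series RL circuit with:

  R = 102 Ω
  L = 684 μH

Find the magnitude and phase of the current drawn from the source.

Step 1 — Angular frequency: ω = 2π·f = 2π·206 = 1294 rad/s.
Step 2 — Component impedances:
  R: Z = R = 102 Ω
  L: Z = jωL = j·1294·0.000684 = 0 + j0.8853 Ω
Step 3 — Series combination: Z_total = R + L = 102 + j0.8853 Ω = 102∠0.5° Ω.
Step 4 — Source phasor: V = 101∠0.0° V = 101 V.
Step 5 — Ohm's law: I = V / Z_total = (101) / (102 + j0.8853) = 0.9901 - j0.008594 A.
Step 6 — Convert to polar: |I| = 0.9902 A, ∠I = -0.5°.

I = 0.9902∠-0.5° A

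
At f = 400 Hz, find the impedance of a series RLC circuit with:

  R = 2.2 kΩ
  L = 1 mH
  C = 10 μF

Step 1 — Angular frequency: ω = 2π·f = 2π·400 = 2513 rad/s.
Step 2 — Component impedances:
  R: Z = R = 2200 Ω
  L: Z = jωL = j·2513·0.001 = 0 + j2.513 Ω
  C: Z = 1/(jωC) = -j/(ω·C) = 0 - j39.79 Ω
Step 3 — Series combination: Z_total = R + L + C = 2200 - j37.28 Ω = 2200∠-1.0° Ω.

Z = 2200 - j37.28 Ω = 2200∠-1.0° Ω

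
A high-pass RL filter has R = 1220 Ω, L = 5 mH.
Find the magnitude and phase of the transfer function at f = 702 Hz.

Step 1 — Angular frequency: ω = 2π·702 = 4411 rad/s.
Step 2 — Transfer function: H(jω) = jωL/(R + jωL).
Step 3 — Numerator jωL = j·22.05; denominator R + jωL = 1220 + j22.05.
Step 4 — H = 0.0003267 + j0.01807.
Step 5 — Magnitude: |H| = 0.01807 (-34.9 dB); phase: φ = 89.0°.

|H| = 0.01807 (-34.9 dB), φ = 89.0°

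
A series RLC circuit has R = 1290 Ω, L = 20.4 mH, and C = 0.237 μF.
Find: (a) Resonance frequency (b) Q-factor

Step 1 — Resonance condition Im(Z)=0 gives ω₀ = 1/√(LC).
Step 2 — ω₀ = 1/√(0.0204·2.37e-07) = 1.438e+04 rad/s.
Step 3 — f₀ = ω₀/(2π) = 2289 Hz.
Step 4 — Series Q: Q = ω₀L/R = 1.438e+04·0.0204/1290 = 0.2274.

(a) f₀ = 2289 Hz  (b) Q = 0.2274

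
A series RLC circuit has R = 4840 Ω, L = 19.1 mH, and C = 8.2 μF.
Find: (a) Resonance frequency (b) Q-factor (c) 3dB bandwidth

Step 1 — Resonance: ω₀ = 1/√(LC) = 1/√(0.0191·8.2e-06) = 2527 rad/s.
Step 2 — f₀ = ω₀/(2π) = 402.2 Hz.
Step 3 — Series Q: Q = ω₀L/R = 2527·0.0191/4840 = 0.009972.
Step 4 — Bandwidth: Δω = ω₀/Q = 2.534e+05 rad/s; BW = Δω/(2π) = 4.033e+04 Hz.

(a) f₀ = 402.2 Hz  (b) Q = 0.009972  (c) BW = 4.033e+04 Hz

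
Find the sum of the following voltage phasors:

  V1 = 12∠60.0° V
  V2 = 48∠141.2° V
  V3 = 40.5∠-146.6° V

Step 1 — Convert each phasor to rectangular form:
  V1 = 12·(cos(60.0°) + j·sin(60.0°)) = 6 + j10.39 V
  V2 = 48·(cos(141.2°) + j·sin(141.2°)) = -37.41 + j30.08 V
  V3 = 40.5·(cos(-146.6°) + j·sin(-146.6°)) = -33.81 - j22.29 V
Step 2 — Sum components: V_total = -65.22 + j18.17 V.
Step 3 — Convert to polar: |V_total| = 67.7 V, ∠V_total = 164.4°.

V_total = 67.7∠164.4° V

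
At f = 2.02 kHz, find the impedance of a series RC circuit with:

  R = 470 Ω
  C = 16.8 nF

Step 1 — Angular frequency: ω = 2π·f = 2π·2020 = 1.269e+04 rad/s.
Step 2 — Component impedances:
  R: Z = R = 470 Ω
  C: Z = 1/(jωC) = -j/(ω·C) = 0 - j4690 Ω
Step 3 — Series combination: Z_total = R + C = 470 - j4690 Ω = 4713∠-84.3° Ω.

Z = 470 - j4690 Ω = 4713∠-84.3° Ω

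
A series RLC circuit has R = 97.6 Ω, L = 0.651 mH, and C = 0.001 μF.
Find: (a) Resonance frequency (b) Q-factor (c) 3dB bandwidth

Step 1 — Resonance: ω₀ = 1/√(LC) = 1/√(0.000651·1e-09) = 1.239e+06 rad/s.
Step 2 — f₀ = ω₀/(2π) = 1.973e+05 Hz.
Step 3 — Series Q: Q = ω₀L/R = 1.239e+06·0.000651/97.6 = 8.267.
Step 4 — Bandwidth: Δω = ω₀/Q = 1.499e+05 rad/s; BW = Δω/(2π) = 2.386e+04 Hz.

(a) f₀ = 1.973e+05 Hz  (b) Q = 8.267  (c) BW = 2.386e+04 Hz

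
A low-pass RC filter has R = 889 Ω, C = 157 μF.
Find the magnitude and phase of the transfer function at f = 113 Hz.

Step 1 — Angular frequency: ω = 2π·113 = 710 rad/s.
Step 2 — Transfer function: H(jω) = 1/(1 + jωRC).
Step 3 — Denominator: 1 + jωRC = 1 + j·710·889·0.000157 = 1 + j99.1.
Step 4 — H = 0.0001018 - j0.01009.
Step 5 — Magnitude: |H| = 0.01009 (-39.9 dB); phase: φ = -89.4°.

|H| = 0.01009 (-39.9 dB), φ = -89.4°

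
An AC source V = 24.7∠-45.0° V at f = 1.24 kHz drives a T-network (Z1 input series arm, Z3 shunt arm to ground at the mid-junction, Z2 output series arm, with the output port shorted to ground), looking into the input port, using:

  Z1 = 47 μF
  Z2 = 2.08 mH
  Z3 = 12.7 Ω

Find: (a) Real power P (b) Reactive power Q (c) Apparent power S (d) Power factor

Step 1 — Angular frequency: ω = 2π·f = 2π·1240 = 7791 rad/s.
Step 2 — Component impedances:
  Z1: Z = 1/(jωC) = -j/(ω·C) = 0 - j2.731 Ω
  Z2: Z = jωL = j·7791·0.00208 = 0 + j16.21 Ω
  Z3: Z = R = 12.7 Ω
Step 3 — With the output port shorted to ground, the output series arm Z2 runs from the junction to ground; the shunt arm Z3 also runs from the junction to ground. They appear in parallel: Z3 || Z2 = 7.868 + j6.166 Ω.
Step 4 — Series with input arm Z1: Z_in = Z1 + (Z3 || Z2) = 7.868 + j3.435 Ω = 8.585∠23.6° Ω.
Step 5 — Source phasor: V = 24.7∠-45.0° V = 17.47 - j17.47 V.
Step 6 — Current: I = V / Z = 1.05 - j2.678 A = 2.877∠-68.6° A.
Step 7 — Complex power: S = V·I* = 65.13 + j28.43 VA.
Step 8 — Real power: P = Re(S) = 65.13 W.
Step 9 — Reactive power: Q = Im(S) = 28.43 VAR.
Step 10 — Apparent power: |S| = 71.06 VA.
Step 11 — Power factor: PF = P/|S| = 0.9165 (lagging).

(a) P = 65.13 W  (b) Q = 28.43 VAR  (c) S = 71.06 VA  (d) PF = 0.9165 (lagging)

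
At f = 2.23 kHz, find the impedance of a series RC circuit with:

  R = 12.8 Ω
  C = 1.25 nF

Step 1 — Angular frequency: ω = 2π·f = 2π·2230 = 1.401e+04 rad/s.
Step 2 — Component impedances:
  R: Z = R = 12.8 Ω
  C: Z = 1/(jωC) = -j/(ω·C) = 0 - j5.71e+04 Ω
Step 3 — Series combination: Z_total = R + C = 12.8 - j5.71e+04 Ω = 5.71e+04∠-90.0° Ω.

Z = 12.8 - j5.71e+04 Ω = 5.71e+04∠-90.0° Ω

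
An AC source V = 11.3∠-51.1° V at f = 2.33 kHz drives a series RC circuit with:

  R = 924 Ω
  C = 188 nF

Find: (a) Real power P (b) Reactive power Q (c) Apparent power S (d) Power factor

Step 1 — Angular frequency: ω = 2π·f = 2π·2330 = 1.464e+04 rad/s.
Step 2 — Component impedances:
  R: Z = R = 924 Ω
  C: Z = 1/(jωC) = -j/(ω·C) = 0 - j363.3 Ω
Step 3 — Series combination: Z_total = R + C = 924 - j363.3 Ω = 992.9∠-21.5° Ω.
Step 4 — Source phasor: V = 11.3∠-51.1° V = 7.096 - j8.794 V.
Step 5 — Current: I = V / Z = 0.009892 - j0.005628 A = 0.01138∠-29.6° A.
Step 6 — Complex power: S = V·I* = 0.1197 - j0.04706 VA.
Step 7 — Real power: P = Re(S) = 0.1197 W.
Step 8 — Reactive power: Q = Im(S) = -0.04706 VAR.
Step 9 — Apparent power: |S| = 0.1286 VA.
Step 10 — Power factor: PF = P/|S| = 0.9306 (leading).

(a) P = 0.1197 W  (b) Q = -0.04706 VAR  (c) S = 0.1286 VA  (d) PF = 0.9306 (leading)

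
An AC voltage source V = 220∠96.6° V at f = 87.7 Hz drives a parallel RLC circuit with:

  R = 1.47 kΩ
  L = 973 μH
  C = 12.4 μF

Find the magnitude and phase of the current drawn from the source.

Step 1 — Angular frequency: ω = 2π·f = 2π·87.7 = 551 rad/s.
Step 2 — Component impedances:
  R: Z = R = 1470 Ω
  L: Z = jωL = j·551·0.000973 = 0 + j0.5362 Ω
  C: Z = 1/(jωC) = -j/(ω·C) = 0 - j146.4 Ω
Step 3 — Parallel combination: 1/Z_total = 1/R + 1/L + 1/C; Z_total = 0.000197 + j0.5381 Ω = 0.5381∠90.0° Ω.
Step 4 — Source phasor: V = 220∠96.6° V = -25.29 + j218.5 V.
Step 5 — Ohm's law: I = V / Z_total = (-25.29 + j218.5) / (0.000197 + j0.5381) = 406.1 + j47.14 A.
Step 6 — Convert to polar: |I| = 408.8 A, ∠I = 6.6°.

I = 408.8∠6.6° A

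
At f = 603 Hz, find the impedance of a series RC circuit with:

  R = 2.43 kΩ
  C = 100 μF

Step 1 — Angular frequency: ω = 2π·f = 2π·603 = 3789 rad/s.
Step 2 — Component impedances:
  R: Z = R = 2430 Ω
  C: Z = 1/(jωC) = -j/(ω·C) = 0 - j2.639 Ω
Step 3 — Series combination: Z_total = R + C = 2430 - j2.639 Ω = 2430∠-0.1° Ω.

Z = 2430 - j2.639 Ω = 2430∠-0.1° Ω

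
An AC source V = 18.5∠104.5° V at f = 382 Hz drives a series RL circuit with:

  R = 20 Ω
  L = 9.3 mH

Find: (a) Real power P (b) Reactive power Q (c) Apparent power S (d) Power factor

Step 1 — Angular frequency: ω = 2π·f = 2π·382 = 2400 rad/s.
Step 2 — Component impedances:
  R: Z = R = 20 Ω
  L: Z = jωL = j·2400·0.0093 = 0 + j22.32 Ω
Step 3 — Series combination: Z_total = R + L = 20 + j22.32 Ω = 29.97∠48.1° Ω.
Step 4 — Source phasor: V = 18.5∠104.5° V = -4.632 + j17.91 V.
Step 5 — Current: I = V / Z = 0.3419 + j0.5139 A = 0.6173∠56.4° A.
Step 6 — Complex power: S = V·I* = 7.62 + j8.505 VA.
Step 7 — Real power: P = Re(S) = 7.62 W.
Step 8 — Reactive power: Q = Im(S) = 8.505 VAR.
Step 9 — Apparent power: |S| = 11.42 VA.
Step 10 — Power factor: PF = P/|S| = 0.6673 (lagging).

(a) P = 7.62 W  (b) Q = 8.505 VAR  (c) S = 11.42 VA  (d) PF = 0.6673 (lagging)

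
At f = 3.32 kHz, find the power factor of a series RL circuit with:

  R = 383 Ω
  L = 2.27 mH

Step 1 — Angular frequency: ω = 2π·f = 2π·3320 = 2.086e+04 rad/s.
Step 2 — Component impedances:
  R: Z = R = 383 Ω
  L: Z = jωL = j·2.086e+04·0.00227 = 0 + j47.35 Ω
Step 3 — Series combination: Z_total = R + L = 383 + j47.35 Ω = 385.9∠7.0° Ω.
Step 4 — Power factor: PF = cos(φ) = Re(Z)/|Z| = 383/385.92 = 0.9924.
Step 5 — Type: Im(Z) = 47.35 ⇒ lagging (phase φ = 7.0°).

PF = 0.9924 (lagging, φ = 7.0°)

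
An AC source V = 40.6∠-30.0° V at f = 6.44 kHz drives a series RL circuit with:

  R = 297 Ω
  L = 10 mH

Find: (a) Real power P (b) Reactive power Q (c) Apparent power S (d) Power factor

Step 1 — Angular frequency: ω = 2π·f = 2π·6440 = 4.046e+04 rad/s.
Step 2 — Component impedances:
  R: Z = R = 297 Ω
  L: Z = jωL = j·4.046e+04·0.01 = 0 + j404.6 Ω
Step 3 — Series combination: Z_total = R + L = 297 + j404.6 Ω = 501.9∠53.7° Ω.
Step 4 — Source phasor: V = 40.6∠-30.0° V = 35.16 - j20.3 V.
Step 5 — Current: I = V / Z = 0.008846 - j0.0804 A = 0.08089∠-83.7° A.
Step 6 — Complex power: S = V·I* = 1.943 + j2.647 VA.
Step 7 — Real power: P = Re(S) = 1.943 W.
Step 8 — Reactive power: Q = Im(S) = 2.647 VAR.
Step 9 — Apparent power: |S| = 3.284 VA.
Step 10 — Power factor: PF = P/|S| = 0.5917 (lagging).

(a) P = 1.943 W  (b) Q = 2.647 VAR  (c) S = 3.284 VA  (d) PF = 0.5917 (lagging)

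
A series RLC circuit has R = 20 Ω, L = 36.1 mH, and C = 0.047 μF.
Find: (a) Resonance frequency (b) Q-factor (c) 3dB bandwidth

Step 1 — Resonance: ω₀ = 1/√(LC) = 1/√(0.0361·4.7e-08) = 2.428e+04 rad/s.
Step 2 — f₀ = ω₀/(2π) = 3864 Hz.
Step 3 — Series Q: Q = ω₀L/R = 2.428e+04·0.0361/20 = 43.82.
Step 4 — Bandwidth: Δω = ω₀/Q = 554 rad/s; BW = Δω/(2π) = 88.17 Hz.

(a) f₀ = 3864 Hz  (b) Q = 43.82  (c) BW = 88.17 Hz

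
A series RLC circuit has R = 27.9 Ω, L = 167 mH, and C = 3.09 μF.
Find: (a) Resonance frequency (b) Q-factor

Step 1 — Resonance condition Im(Z)=0 gives ω₀ = 1/√(LC).
Step 2 — ω₀ = 1/√(0.167·3.09e-06) = 1392 rad/s.
Step 3 — f₀ = ω₀/(2π) = 221.6 Hz.
Step 4 — Series Q: Q = ω₀L/R = 1392·0.167/27.9 = 8.332.

(a) f₀ = 221.6 Hz  (b) Q = 8.332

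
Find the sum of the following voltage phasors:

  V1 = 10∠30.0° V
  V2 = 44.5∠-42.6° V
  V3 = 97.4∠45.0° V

Step 1 — Convert each phasor to rectangular form:
  V1 = 10·(cos(30.0°) + j·sin(30.0°)) = 8.66 + j5 V
  V2 = 44.5·(cos(-42.6°) + j·sin(-42.6°)) = 32.76 - j30.12 V
  V3 = 97.4·(cos(45.0°) + j·sin(45.0°)) = 68.87 + j68.87 V
Step 2 — Sum components: V_total = 110.3 + j43.75 V.
Step 3 — Convert to polar: |V_total| = 118.6 V, ∠V_total = 21.6°.

V_total = 118.6∠21.6° V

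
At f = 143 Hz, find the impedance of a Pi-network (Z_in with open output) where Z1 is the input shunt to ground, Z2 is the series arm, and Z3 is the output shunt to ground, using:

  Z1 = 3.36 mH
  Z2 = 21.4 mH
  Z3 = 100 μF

Step 1 — Angular frequency: ω = 2π·f = 2π·143 = 898.5 rad/s.
Step 2 — Component impedances:
  Z1: Z = jωL = j·898.5·0.00336 = 0 + j3.019 Ω
  Z2: Z = jωL = j·898.5·0.0214 = 0 + j19.23 Ω
  Z3: Z = 1/(jωC) = -j/(ω·C) = 0 - j11.13 Ω
Step 3 — With open output, the series arm Z2 and the output shunt Z3 appear in series to ground: Z2 + Z3 = 0 + j8.098 Ω.
Step 4 — Parallel with input shunt Z1: Z_in = Z1 || (Z2 + Z3) = 0 + j2.199 Ω = 2.199∠90.0° Ω.

Z = 0 + j2.199 Ω = 2.199∠90.0° Ω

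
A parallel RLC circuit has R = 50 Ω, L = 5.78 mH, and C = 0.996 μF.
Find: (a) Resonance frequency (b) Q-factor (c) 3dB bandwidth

Step 1 — Resonance: ω₀ = 1/√(LC) = 1/√(0.00578·9.96e-07) = 1.318e+04 rad/s.
Step 2 — f₀ = ω₀/(2π) = 2098 Hz.
Step 3 — Parallel Q: Q = R/(ω₀L) = 50/(1.318e+04·0.00578) = 0.6564.
Step 4 — Bandwidth: Δω = ω₀/Q = 2.008e+04 rad/s; BW = Δω/(2π) = 3196 Hz.

(a) f₀ = 2098 Hz  (b) Q = 0.6564  (c) BW = 3196 Hz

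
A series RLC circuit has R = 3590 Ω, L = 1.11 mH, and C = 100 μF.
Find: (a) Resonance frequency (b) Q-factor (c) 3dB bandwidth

Step 1 — Resonance: ω₀ = 1/√(LC) = 1/√(0.00111·0.0001) = 3002 rad/s.
Step 2 — f₀ = ω₀/(2π) = 477.7 Hz.
Step 3 — Series Q: Q = ω₀L/R = 3002·0.00111/3590 = 0.000928.
Step 4 — Bandwidth: Δω = ω₀/Q = 3.234e+06 rad/s; BW = Δω/(2π) = 5.147e+05 Hz.

(a) f₀ = 477.7 Hz  (b) Q = 0.000928  (c) BW = 5.147e+05 Hz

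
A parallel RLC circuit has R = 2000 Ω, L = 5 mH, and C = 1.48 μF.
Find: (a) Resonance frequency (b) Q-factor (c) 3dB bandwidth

Step 1 — Resonance: ω₀ = 1/√(LC) = 1/√(0.005·1.48e-06) = 1.162e+04 rad/s.
Step 2 — f₀ = ω₀/(2π) = 1850 Hz.
Step 3 — Parallel Q: Q = R/(ω₀L) = 2000/(1.162e+04·0.005) = 34.41.
Step 4 — Bandwidth: Δω = ω₀/Q = 337.8 rad/s; BW = Δω/(2π) = 53.77 Hz.

(a) f₀ = 1850 Hz  (b) Q = 34.41  (c) BW = 53.77 Hz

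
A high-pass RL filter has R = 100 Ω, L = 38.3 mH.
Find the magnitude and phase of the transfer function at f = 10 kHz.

Step 1 — Angular frequency: ω = 2π·1e+04 = 6.283e+04 rad/s.
Step 2 — Transfer function: H(jω) = jωL/(R + jωL).
Step 3 — Numerator jωL = j·2406; denominator R + jωL = 100 + j2406.
Step 4 — H = 0.9983 + j0.04148.
Step 5 — Magnitude: |H| = 0.9991 (-0.0 dB); phase: φ = 2.4°.

|H| = 0.9991 (-0.0 dB), φ = 2.4°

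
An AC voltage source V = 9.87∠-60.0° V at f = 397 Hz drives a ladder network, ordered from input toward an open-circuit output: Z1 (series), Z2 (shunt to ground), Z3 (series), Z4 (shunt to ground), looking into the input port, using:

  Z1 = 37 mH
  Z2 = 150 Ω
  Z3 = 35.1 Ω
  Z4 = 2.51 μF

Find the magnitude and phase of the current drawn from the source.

Step 1 — Angular frequency: ω = 2π·f = 2π·397 = 2494 rad/s.
Step 2 — Component impedances:
  Z1: Z = jωL = j·2494·0.037 = 0 + j92.29 Ω
  Z2: Z = R = 150 Ω
  Z3: Z = R = 35.1 Ω
  Z4: Z = 1/(jωC) = -j/(ω·C) = 0 - j159.7 Ω
Step 3 — Ladder network (open output): work backward from the far end, alternating series and parallel combinations. Z_in = 80.32 + j32.17 Ω = 86.53∠21.8° Ω.
Step 4 — Source phasor: V = 9.87∠-60.0° V = 4.935 - j8.548 V.
Step 5 — Ohm's law: I = V / Z_total = (4.935 - j8.548) / (80.32 + j32.17) = 0.01622 - j0.1129 A.
Step 6 — Convert to polar: |I| = 0.1141 A, ∠I = -81.8°.

I = 0.1141∠-81.8° A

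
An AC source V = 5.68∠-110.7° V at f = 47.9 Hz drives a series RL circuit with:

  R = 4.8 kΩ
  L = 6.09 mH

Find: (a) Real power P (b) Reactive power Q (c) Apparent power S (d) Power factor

Step 1 — Angular frequency: ω = 2π·f = 2π·47.9 = 301 rad/s.
Step 2 — Component impedances:
  R: Z = R = 4800 Ω
  L: Z = jωL = j·301·0.00609 = 0 + j1.833 Ω
Step 3 — Series combination: Z_total = R + L = 4800 + j1.833 Ω = 4800∠0.0° Ω.
Step 4 — Source phasor: V = 5.68∠-110.7° V = -2.008 - j5.313 V.
Step 5 — Current: I = V / Z = -0.0004187 - j0.001107 A = 0.001183∠-110.7° A.
Step 6 — Complex power: S = V·I* = 0.006721 + j2.567e-06 VA.
Step 7 — Real power: P = Re(S) = 0.006721 W.
Step 8 — Reactive power: Q = Im(S) = 2.567e-06 VAR.
Step 9 — Apparent power: |S| = 0.006721 VA.
Step 10 — Power factor: PF = P/|S| = 1 (lagging).

(a) P = 0.006721 W  (b) Q = 2.567e-06 VAR  (c) S = 0.006721 VA  (d) PF = 1 (lagging)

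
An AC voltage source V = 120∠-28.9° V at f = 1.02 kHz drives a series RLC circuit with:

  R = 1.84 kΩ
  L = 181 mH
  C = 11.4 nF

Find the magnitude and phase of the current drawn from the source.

Step 1 — Angular frequency: ω = 2π·f = 2π·1020 = 6409 rad/s.
Step 2 — Component impedances:
  R: Z = R = 1840 Ω
  L: Z = jωL = j·6409·0.181 = 0 + j1160 Ω
  C: Z = 1/(jωC) = -j/(ω·C) = 0 - j1.369e+04 Ω
Step 3 — Series combination: Z_total = R + L + C = 1840 - j1.253e+04 Ω = 1.266e+04∠-81.6° Ω.
Step 4 — Source phasor: V = 120∠-28.9° V = 105.1 - j57.99 V.
Step 5 — Ohm's law: I = V / Z_total = (105.1 - j57.99) / (1840 - j1.253e+04) = 0.005737 + j0.007543 A.
Step 6 — Convert to polar: |I| = 0.009477 A, ∠I = 52.7°.

I = 0.009477∠52.7° A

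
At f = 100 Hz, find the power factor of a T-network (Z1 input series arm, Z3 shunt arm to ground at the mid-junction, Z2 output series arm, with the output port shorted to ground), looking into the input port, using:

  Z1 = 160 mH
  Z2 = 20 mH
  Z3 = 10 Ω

Step 1 — Angular frequency: ω = 2π·f = 2π·100 = 628.3 rad/s.
Step 2 — Component impedances:
  Z1: Z = jωL = j·628.3·0.16 = 0 + j100.5 Ω
  Z2: Z = jωL = j·628.3·0.02 = 0 + j12.57 Ω
  Z3: Z = R = 10 Ω
Step 3 — With the output port shorted to ground, the output series arm Z2 runs from the junction to ground; the shunt arm Z3 also runs from the junction to ground. They appear in parallel: Z3 || Z2 = 6.123 + j4.872 Ω.
Step 4 — Series with input arm Z1: Z_in = Z1 + (Z3 || Z2) = 6.123 + j105.4 Ω = 105.6∠86.7° Ω.
Step 5 — Power factor: PF = cos(φ) = Re(Z)/|Z| = 6.1227/105.58 = 0.05799.
Step 6 — Type: Im(Z) = 105.4 ⇒ lagging (phase φ = 86.7°).

PF = 0.05799 (lagging, φ = 86.7°)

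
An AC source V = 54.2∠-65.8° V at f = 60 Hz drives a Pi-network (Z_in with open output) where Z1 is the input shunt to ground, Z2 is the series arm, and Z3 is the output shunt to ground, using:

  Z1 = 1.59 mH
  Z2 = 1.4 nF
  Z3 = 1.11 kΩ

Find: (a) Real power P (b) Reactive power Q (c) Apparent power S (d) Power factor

Step 1 — Angular frequency: ω = 2π·f = 2π·60 = 377 rad/s.
Step 2 — Component impedances:
  Z1: Z = jωL = j·377·0.00159 = 0 + j0.5994 Ω
  Z2: Z = 1/(jωC) = -j/(ω·C) = 0 - j1.895e+06 Ω
  Z3: Z = R = 1110 Ω
Step 3 — With open output, the series arm Z2 and the output shunt Z3 appear in series to ground: Z2 + Z3 = 1110 - j1.895e+06 Ω.
Step 4 — Parallel with input shunt Z1: Z_in = Z1 || (Z2 + Z3) = 0 + j0.5994 Ω = 0.5994∠90.0° Ω.
Step 5 — Source phasor: V = 54.2∠-65.8° V = 22.22 - j49.44 V.
Step 6 — Current: I = V / Z = -82.48 - j37.07 A = 90.42∠-155.8° A.
Step 7 — Complex power: S = V·I* = 0 + j4901 VA.
Step 8 — Real power: P = Re(S) = 0 W.
Step 9 — Reactive power: Q = Im(S) = 4901 VAR.
Step 10 — Apparent power: |S| = 4901 VA.
Step 11 — Power factor: PF = P/|S| = 0 (lagging).

(a) P = 0 W  (b) Q = 4901 VAR  (c) S = 4901 VA  (d) PF = 0 (lagging)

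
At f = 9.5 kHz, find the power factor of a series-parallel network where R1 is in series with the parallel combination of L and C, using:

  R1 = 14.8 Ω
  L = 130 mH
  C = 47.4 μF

Step 1 — Angular frequency: ω = 2π·f = 2π·9500 = 5.969e+04 rad/s.
Step 2 — Component impedances:
  R1: Z = R = 14.8 Ω
  L: Z = jωL = j·5.969e+04·0.13 = 0 + j7760 Ω
  C: Z = 1/(jωC) = -j/(ω·C) = 0 - j0.3534 Ω
Step 3 — Parallel branch: L || C = 1/(1/L + 1/C) = 0 - j0.3535 Ω.
Step 4 — Series with R1: Z_total = R1 + (L || C) = 14.8 - j0.3535 Ω = 14.8∠-1.4° Ω.
Step 5 — Power factor: PF = cos(φ) = Re(Z)/|Z| = 14.8/14.804 = 0.9997.
Step 6 — Type: Im(Z) = -0.3535 ⇒ leading (phase φ = -1.4°).

PF = 0.9997 (leading, φ = -1.4°)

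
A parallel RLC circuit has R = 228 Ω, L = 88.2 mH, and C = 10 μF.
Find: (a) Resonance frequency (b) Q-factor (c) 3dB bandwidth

Step 1 — Resonance: ω₀ = 1/√(LC) = 1/√(0.0882·1e-05) = 1065 rad/s.
Step 2 — f₀ = ω₀/(2π) = 169.5 Hz.
Step 3 — Parallel Q: Q = R/(ω₀L) = 228/(1065·0.0882) = 2.428.
Step 4 — Bandwidth: Δω = ω₀/Q = 438.6 rad/s; BW = Δω/(2π) = 69.8 Hz.

(a) f₀ = 169.5 Hz  (b) Q = 2.428  (c) BW = 69.8 Hz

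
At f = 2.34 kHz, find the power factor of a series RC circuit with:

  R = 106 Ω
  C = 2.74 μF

Step 1 — Angular frequency: ω = 2π·f = 2π·2340 = 1.47e+04 rad/s.
Step 2 — Component impedances:
  R: Z = R = 106 Ω
  C: Z = 1/(jωC) = -j/(ω·C) = 0 - j24.82 Ω
Step 3 — Series combination: Z_total = R + C = 106 - j24.82 Ω = 108.9∠-13.2° Ω.
Step 4 — Power factor: PF = cos(φ) = Re(Z)/|Z| = 106/108.868 = 0.9737.
Step 5 — Type: Im(Z) = -24.82 ⇒ leading (phase φ = -13.2°).

PF = 0.9737 (leading, φ = -13.2°)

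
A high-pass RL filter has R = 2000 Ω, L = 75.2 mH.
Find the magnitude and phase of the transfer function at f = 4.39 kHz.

Step 1 — Angular frequency: ω = 2π·4390 = 2.758e+04 rad/s.
Step 2 — Transfer function: H(jω) = jωL/(R + jωL).
Step 3 — Numerator jωL = j·2074; denominator R + jωL = 2000 + j2074.
Step 4 — H = 0.5182 + j0.4997.
Step 5 — Magnitude: |H| = 0.7199 (-2.9 dB); phase: φ = 44.0°.

|H| = 0.7199 (-2.9 dB), φ = 44.0°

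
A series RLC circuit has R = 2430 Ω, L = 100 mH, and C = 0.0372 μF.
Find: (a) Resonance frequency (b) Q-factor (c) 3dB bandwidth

Step 1 — Resonance: ω₀ = 1/√(LC) = 1/√(0.1·3.72e-08) = 1.64e+04 rad/s.
Step 2 — f₀ = ω₀/(2π) = 2609 Hz.
Step 3 — Series Q: Q = ω₀L/R = 1.64e+04·0.1/2430 = 0.6747.
Step 4 — Bandwidth: Δω = ω₀/Q = 2.43e+04 rad/s; BW = Δω/(2π) = 3867 Hz.

(a) f₀ = 2609 Hz  (b) Q = 0.6747  (c) BW = 3867 Hz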